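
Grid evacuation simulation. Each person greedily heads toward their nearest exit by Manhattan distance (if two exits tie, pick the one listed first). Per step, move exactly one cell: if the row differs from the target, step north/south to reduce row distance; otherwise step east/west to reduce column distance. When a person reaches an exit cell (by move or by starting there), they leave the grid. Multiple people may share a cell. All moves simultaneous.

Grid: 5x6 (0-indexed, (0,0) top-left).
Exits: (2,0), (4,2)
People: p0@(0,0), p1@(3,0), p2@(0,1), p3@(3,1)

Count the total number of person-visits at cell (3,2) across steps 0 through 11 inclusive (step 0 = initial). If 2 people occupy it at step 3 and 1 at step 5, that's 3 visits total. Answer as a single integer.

Step 0: p0@(0,0) p1@(3,0) p2@(0,1) p3@(3,1) -> at (3,2): 0 [-], cum=0
Step 1: p0@(1,0) p1@ESC p2@(1,1) p3@(2,1) -> at (3,2): 0 [-], cum=0
Step 2: p0@ESC p1@ESC p2@(2,1) p3@ESC -> at (3,2): 0 [-], cum=0
Step 3: p0@ESC p1@ESC p2@ESC p3@ESC -> at (3,2): 0 [-], cum=0
Total visits = 0

Answer: 0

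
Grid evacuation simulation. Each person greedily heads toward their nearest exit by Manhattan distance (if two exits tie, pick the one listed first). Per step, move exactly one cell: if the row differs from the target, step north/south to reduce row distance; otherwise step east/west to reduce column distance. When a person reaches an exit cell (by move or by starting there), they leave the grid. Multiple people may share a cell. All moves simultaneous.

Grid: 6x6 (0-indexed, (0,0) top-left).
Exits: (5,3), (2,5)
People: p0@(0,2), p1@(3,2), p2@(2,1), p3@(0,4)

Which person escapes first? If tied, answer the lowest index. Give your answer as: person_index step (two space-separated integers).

Answer: 1 3

Derivation:
Step 1: p0:(0,2)->(1,2) | p1:(3,2)->(4,2) | p2:(2,1)->(2,2) | p3:(0,4)->(1,4)
Step 2: p0:(1,2)->(2,2) | p1:(4,2)->(5,2) | p2:(2,2)->(2,3) | p3:(1,4)->(2,4)
Step 3: p0:(2,2)->(2,3) | p1:(5,2)->(5,3)->EXIT | p2:(2,3)->(2,4) | p3:(2,4)->(2,5)->EXIT
Step 4: p0:(2,3)->(2,4) | p1:escaped | p2:(2,4)->(2,5)->EXIT | p3:escaped
Step 5: p0:(2,4)->(2,5)->EXIT | p1:escaped | p2:escaped | p3:escaped
Exit steps: [5, 3, 4, 3]
First to escape: p1 at step 3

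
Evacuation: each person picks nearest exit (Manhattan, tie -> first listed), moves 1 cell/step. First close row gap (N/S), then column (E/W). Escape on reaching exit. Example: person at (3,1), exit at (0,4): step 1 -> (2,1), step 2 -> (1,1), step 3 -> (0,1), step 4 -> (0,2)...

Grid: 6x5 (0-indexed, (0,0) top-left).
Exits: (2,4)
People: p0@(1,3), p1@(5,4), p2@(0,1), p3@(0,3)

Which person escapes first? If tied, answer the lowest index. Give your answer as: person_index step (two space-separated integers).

Answer: 0 2

Derivation:
Step 1: p0:(1,3)->(2,3) | p1:(5,4)->(4,4) | p2:(0,1)->(1,1) | p3:(0,3)->(1,3)
Step 2: p0:(2,3)->(2,4)->EXIT | p1:(4,4)->(3,4) | p2:(1,1)->(2,1) | p3:(1,3)->(2,3)
Step 3: p0:escaped | p1:(3,4)->(2,4)->EXIT | p2:(2,1)->(2,2) | p3:(2,3)->(2,4)->EXIT
Step 4: p0:escaped | p1:escaped | p2:(2,2)->(2,3) | p3:escaped
Step 5: p0:escaped | p1:escaped | p2:(2,3)->(2,4)->EXIT | p3:escaped
Exit steps: [2, 3, 5, 3]
First to escape: p0 at step 2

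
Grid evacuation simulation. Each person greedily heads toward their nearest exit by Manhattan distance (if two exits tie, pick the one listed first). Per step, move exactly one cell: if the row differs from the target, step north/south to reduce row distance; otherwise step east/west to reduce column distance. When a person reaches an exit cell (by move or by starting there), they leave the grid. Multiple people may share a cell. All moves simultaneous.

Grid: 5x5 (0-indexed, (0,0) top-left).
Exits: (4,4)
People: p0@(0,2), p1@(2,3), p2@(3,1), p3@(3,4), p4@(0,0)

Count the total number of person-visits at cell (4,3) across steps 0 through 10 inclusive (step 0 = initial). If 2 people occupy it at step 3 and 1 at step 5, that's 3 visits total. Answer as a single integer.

Step 0: p0@(0,2) p1@(2,3) p2@(3,1) p3@(3,4) p4@(0,0) -> at (4,3): 0 [-], cum=0
Step 1: p0@(1,2) p1@(3,3) p2@(4,1) p3@ESC p4@(1,0) -> at (4,3): 0 [-], cum=0
Step 2: p0@(2,2) p1@(4,3) p2@(4,2) p3@ESC p4@(2,0) -> at (4,3): 1 [p1], cum=1
Step 3: p0@(3,2) p1@ESC p2@(4,3) p3@ESC p4@(3,0) -> at (4,3): 1 [p2], cum=2
Step 4: p0@(4,2) p1@ESC p2@ESC p3@ESC p4@(4,0) -> at (4,3): 0 [-], cum=2
Step 5: p0@(4,3) p1@ESC p2@ESC p3@ESC p4@(4,1) -> at (4,3): 1 [p0], cum=3
Step 6: p0@ESC p1@ESC p2@ESC p3@ESC p4@(4,2) -> at (4,3): 0 [-], cum=3
Step 7: p0@ESC p1@ESC p2@ESC p3@ESC p4@(4,3) -> at (4,3): 1 [p4], cum=4
Step 8: p0@ESC p1@ESC p2@ESC p3@ESC p4@ESC -> at (4,3): 0 [-], cum=4
Total visits = 4

Answer: 4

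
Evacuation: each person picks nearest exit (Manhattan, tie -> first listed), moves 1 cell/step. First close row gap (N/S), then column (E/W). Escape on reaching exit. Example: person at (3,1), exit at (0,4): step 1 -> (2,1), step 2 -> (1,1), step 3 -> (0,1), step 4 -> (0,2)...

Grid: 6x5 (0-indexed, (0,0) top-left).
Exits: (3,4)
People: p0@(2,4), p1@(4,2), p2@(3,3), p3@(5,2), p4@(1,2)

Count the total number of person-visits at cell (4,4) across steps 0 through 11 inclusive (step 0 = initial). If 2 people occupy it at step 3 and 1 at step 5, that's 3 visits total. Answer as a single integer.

Step 0: p0@(2,4) p1@(4,2) p2@(3,3) p3@(5,2) p4@(1,2) -> at (4,4): 0 [-], cum=0
Step 1: p0@ESC p1@(3,2) p2@ESC p3@(4,2) p4@(2,2) -> at (4,4): 0 [-], cum=0
Step 2: p0@ESC p1@(3,3) p2@ESC p3@(3,2) p4@(3,2) -> at (4,4): 0 [-], cum=0
Step 3: p0@ESC p1@ESC p2@ESC p3@(3,3) p4@(3,3) -> at (4,4): 0 [-], cum=0
Step 4: p0@ESC p1@ESC p2@ESC p3@ESC p4@ESC -> at (4,4): 0 [-], cum=0
Total visits = 0

Answer: 0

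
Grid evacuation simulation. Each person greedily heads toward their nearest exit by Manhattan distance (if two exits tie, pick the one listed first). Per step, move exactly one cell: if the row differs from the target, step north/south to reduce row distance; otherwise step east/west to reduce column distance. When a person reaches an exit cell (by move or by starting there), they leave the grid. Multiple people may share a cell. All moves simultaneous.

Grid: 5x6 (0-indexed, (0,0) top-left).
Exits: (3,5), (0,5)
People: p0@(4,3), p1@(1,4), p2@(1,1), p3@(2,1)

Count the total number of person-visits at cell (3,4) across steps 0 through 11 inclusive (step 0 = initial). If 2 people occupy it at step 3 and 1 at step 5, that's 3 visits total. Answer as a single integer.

Answer: 2

Derivation:
Step 0: p0@(4,3) p1@(1,4) p2@(1,1) p3@(2,1) -> at (3,4): 0 [-], cum=0
Step 1: p0@(3,3) p1@(0,4) p2@(0,1) p3@(3,1) -> at (3,4): 0 [-], cum=0
Step 2: p0@(3,4) p1@ESC p2@(0,2) p3@(3,2) -> at (3,4): 1 [p0], cum=1
Step 3: p0@ESC p1@ESC p2@(0,3) p3@(3,3) -> at (3,4): 0 [-], cum=1
Step 4: p0@ESC p1@ESC p2@(0,4) p3@(3,4) -> at (3,4): 1 [p3], cum=2
Step 5: p0@ESC p1@ESC p2@ESC p3@ESC -> at (3,4): 0 [-], cum=2
Total visits = 2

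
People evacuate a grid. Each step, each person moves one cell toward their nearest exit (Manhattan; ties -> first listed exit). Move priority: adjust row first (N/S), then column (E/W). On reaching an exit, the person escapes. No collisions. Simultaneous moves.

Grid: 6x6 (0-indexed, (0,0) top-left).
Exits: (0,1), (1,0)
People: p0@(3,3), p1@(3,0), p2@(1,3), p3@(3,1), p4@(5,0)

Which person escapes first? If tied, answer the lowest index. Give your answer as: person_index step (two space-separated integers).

Step 1: p0:(3,3)->(2,3) | p1:(3,0)->(2,0) | p2:(1,3)->(0,3) | p3:(3,1)->(2,1) | p4:(5,0)->(4,0)
Step 2: p0:(2,3)->(1,3) | p1:(2,0)->(1,0)->EXIT | p2:(0,3)->(0,2) | p3:(2,1)->(1,1) | p4:(4,0)->(3,0)
Step 3: p0:(1,3)->(0,3) | p1:escaped | p2:(0,2)->(0,1)->EXIT | p3:(1,1)->(0,1)->EXIT | p4:(3,0)->(2,0)
Step 4: p0:(0,3)->(0,2) | p1:escaped | p2:escaped | p3:escaped | p4:(2,0)->(1,0)->EXIT
Step 5: p0:(0,2)->(0,1)->EXIT | p1:escaped | p2:escaped | p3:escaped | p4:escaped
Exit steps: [5, 2, 3, 3, 4]
First to escape: p1 at step 2

Answer: 1 2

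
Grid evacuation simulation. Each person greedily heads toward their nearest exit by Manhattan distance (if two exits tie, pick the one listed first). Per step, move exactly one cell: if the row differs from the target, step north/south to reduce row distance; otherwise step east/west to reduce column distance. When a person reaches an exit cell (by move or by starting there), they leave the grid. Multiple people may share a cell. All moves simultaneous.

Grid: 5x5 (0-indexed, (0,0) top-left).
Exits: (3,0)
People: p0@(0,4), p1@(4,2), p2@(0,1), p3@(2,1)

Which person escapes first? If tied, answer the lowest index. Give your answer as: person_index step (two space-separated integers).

Step 1: p0:(0,4)->(1,4) | p1:(4,2)->(3,2) | p2:(0,1)->(1,1) | p3:(2,1)->(3,1)
Step 2: p0:(1,4)->(2,4) | p1:(3,2)->(3,1) | p2:(1,1)->(2,1) | p3:(3,1)->(3,0)->EXIT
Step 3: p0:(2,4)->(3,4) | p1:(3,1)->(3,0)->EXIT | p2:(2,1)->(3,1) | p3:escaped
Step 4: p0:(3,4)->(3,3) | p1:escaped | p2:(3,1)->(3,0)->EXIT | p3:escaped
Step 5: p0:(3,3)->(3,2) | p1:escaped | p2:escaped | p3:escaped
Step 6: p0:(3,2)->(3,1) | p1:escaped | p2:escaped | p3:escaped
Step 7: p0:(3,1)->(3,0)->EXIT | p1:escaped | p2:escaped | p3:escaped
Exit steps: [7, 3, 4, 2]
First to escape: p3 at step 2

Answer: 3 2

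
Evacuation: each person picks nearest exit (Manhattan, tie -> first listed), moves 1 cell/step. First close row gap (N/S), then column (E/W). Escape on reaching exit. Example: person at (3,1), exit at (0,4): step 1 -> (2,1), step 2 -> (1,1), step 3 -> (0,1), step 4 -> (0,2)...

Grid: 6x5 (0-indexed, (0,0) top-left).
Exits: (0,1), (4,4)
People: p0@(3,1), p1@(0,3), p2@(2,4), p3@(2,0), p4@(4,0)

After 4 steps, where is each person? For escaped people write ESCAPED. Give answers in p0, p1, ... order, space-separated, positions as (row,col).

Step 1: p0:(3,1)->(2,1) | p1:(0,3)->(0,2) | p2:(2,4)->(3,4) | p3:(2,0)->(1,0) | p4:(4,0)->(4,1)
Step 2: p0:(2,1)->(1,1) | p1:(0,2)->(0,1)->EXIT | p2:(3,4)->(4,4)->EXIT | p3:(1,0)->(0,0) | p4:(4,1)->(4,2)
Step 3: p0:(1,1)->(0,1)->EXIT | p1:escaped | p2:escaped | p3:(0,0)->(0,1)->EXIT | p4:(4,2)->(4,3)
Step 4: p0:escaped | p1:escaped | p2:escaped | p3:escaped | p4:(4,3)->(4,4)->EXIT

ESCAPED ESCAPED ESCAPED ESCAPED ESCAPED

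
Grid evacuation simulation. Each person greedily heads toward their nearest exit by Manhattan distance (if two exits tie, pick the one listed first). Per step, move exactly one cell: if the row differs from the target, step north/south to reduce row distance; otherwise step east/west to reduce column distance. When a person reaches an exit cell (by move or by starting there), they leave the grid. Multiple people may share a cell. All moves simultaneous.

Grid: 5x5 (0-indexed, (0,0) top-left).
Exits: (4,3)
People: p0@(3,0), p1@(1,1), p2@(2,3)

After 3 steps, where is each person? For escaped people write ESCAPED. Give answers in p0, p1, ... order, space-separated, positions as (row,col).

Step 1: p0:(3,0)->(4,0) | p1:(1,1)->(2,1) | p2:(2,3)->(3,3)
Step 2: p0:(4,0)->(4,1) | p1:(2,1)->(3,1) | p2:(3,3)->(4,3)->EXIT
Step 3: p0:(4,1)->(4,2) | p1:(3,1)->(4,1) | p2:escaped

(4,2) (4,1) ESCAPED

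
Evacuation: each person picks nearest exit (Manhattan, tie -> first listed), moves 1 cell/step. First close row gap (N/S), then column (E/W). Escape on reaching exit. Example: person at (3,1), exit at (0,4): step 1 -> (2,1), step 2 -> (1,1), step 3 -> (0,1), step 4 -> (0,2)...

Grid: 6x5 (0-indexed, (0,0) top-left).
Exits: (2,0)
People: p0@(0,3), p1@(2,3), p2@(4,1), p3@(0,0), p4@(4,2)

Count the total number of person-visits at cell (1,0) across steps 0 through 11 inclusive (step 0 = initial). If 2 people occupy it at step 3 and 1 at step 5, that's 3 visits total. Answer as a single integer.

Answer: 1

Derivation:
Step 0: p0@(0,3) p1@(2,3) p2@(4,1) p3@(0,0) p4@(4,2) -> at (1,0): 0 [-], cum=0
Step 1: p0@(1,3) p1@(2,2) p2@(3,1) p3@(1,0) p4@(3,2) -> at (1,0): 1 [p3], cum=1
Step 2: p0@(2,3) p1@(2,1) p2@(2,1) p3@ESC p4@(2,2) -> at (1,0): 0 [-], cum=1
Step 3: p0@(2,2) p1@ESC p2@ESC p3@ESC p4@(2,1) -> at (1,0): 0 [-], cum=1
Step 4: p0@(2,1) p1@ESC p2@ESC p3@ESC p4@ESC -> at (1,0): 0 [-], cum=1
Step 5: p0@ESC p1@ESC p2@ESC p3@ESC p4@ESC -> at (1,0): 0 [-], cum=1
Total visits = 1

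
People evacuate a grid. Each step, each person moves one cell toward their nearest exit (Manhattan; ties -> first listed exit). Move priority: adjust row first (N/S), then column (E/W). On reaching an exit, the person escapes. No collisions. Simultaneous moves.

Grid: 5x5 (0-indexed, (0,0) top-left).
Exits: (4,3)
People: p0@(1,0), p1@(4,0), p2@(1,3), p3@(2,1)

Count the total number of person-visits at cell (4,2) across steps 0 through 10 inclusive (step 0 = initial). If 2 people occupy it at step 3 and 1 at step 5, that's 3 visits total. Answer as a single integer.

Step 0: p0@(1,0) p1@(4,0) p2@(1,3) p3@(2,1) -> at (4,2): 0 [-], cum=0
Step 1: p0@(2,0) p1@(4,1) p2@(2,3) p3@(3,1) -> at (4,2): 0 [-], cum=0
Step 2: p0@(3,0) p1@(4,2) p2@(3,3) p3@(4,1) -> at (4,2): 1 [p1], cum=1
Step 3: p0@(4,0) p1@ESC p2@ESC p3@(4,2) -> at (4,2): 1 [p3], cum=2
Step 4: p0@(4,1) p1@ESC p2@ESC p3@ESC -> at (4,2): 0 [-], cum=2
Step 5: p0@(4,2) p1@ESC p2@ESC p3@ESC -> at (4,2): 1 [p0], cum=3
Step 6: p0@ESC p1@ESC p2@ESC p3@ESC -> at (4,2): 0 [-], cum=3
Total visits = 3

Answer: 3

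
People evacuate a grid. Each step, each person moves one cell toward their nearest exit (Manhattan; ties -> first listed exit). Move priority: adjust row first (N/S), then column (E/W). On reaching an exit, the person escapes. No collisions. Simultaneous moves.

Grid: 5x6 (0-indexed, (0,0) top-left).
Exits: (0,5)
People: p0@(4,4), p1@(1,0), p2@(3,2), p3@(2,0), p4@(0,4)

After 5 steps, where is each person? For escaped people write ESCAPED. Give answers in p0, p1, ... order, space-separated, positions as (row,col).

Step 1: p0:(4,4)->(3,4) | p1:(1,0)->(0,0) | p2:(3,2)->(2,2) | p3:(2,0)->(1,0) | p4:(0,4)->(0,5)->EXIT
Step 2: p0:(3,4)->(2,4) | p1:(0,0)->(0,1) | p2:(2,2)->(1,2) | p3:(1,0)->(0,0) | p4:escaped
Step 3: p0:(2,4)->(1,4) | p1:(0,1)->(0,2) | p2:(1,2)->(0,2) | p3:(0,0)->(0,1) | p4:escaped
Step 4: p0:(1,4)->(0,4) | p1:(0,2)->(0,3) | p2:(0,2)->(0,3) | p3:(0,1)->(0,2) | p4:escaped
Step 5: p0:(0,4)->(0,5)->EXIT | p1:(0,3)->(0,4) | p2:(0,3)->(0,4) | p3:(0,2)->(0,3) | p4:escaped

ESCAPED (0,4) (0,4) (0,3) ESCAPED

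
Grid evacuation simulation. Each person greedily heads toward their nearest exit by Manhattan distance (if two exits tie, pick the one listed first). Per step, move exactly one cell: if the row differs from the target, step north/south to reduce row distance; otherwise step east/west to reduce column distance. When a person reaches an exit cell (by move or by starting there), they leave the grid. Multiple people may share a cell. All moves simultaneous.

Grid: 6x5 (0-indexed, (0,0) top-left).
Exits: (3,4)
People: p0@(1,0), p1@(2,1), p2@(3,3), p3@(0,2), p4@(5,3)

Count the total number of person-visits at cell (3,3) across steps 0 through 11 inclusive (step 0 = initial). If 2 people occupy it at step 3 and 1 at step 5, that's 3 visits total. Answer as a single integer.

Answer: 5

Derivation:
Step 0: p0@(1,0) p1@(2,1) p2@(3,3) p3@(0,2) p4@(5,3) -> at (3,3): 1 [p2], cum=1
Step 1: p0@(2,0) p1@(3,1) p2@ESC p3@(1,2) p4@(4,3) -> at (3,3): 0 [-], cum=1
Step 2: p0@(3,0) p1@(3,2) p2@ESC p3@(2,2) p4@(3,3) -> at (3,3): 1 [p4], cum=2
Step 3: p0@(3,1) p1@(3,3) p2@ESC p3@(3,2) p4@ESC -> at (3,3): 1 [p1], cum=3
Step 4: p0@(3,2) p1@ESC p2@ESC p3@(3,3) p4@ESC -> at (3,3): 1 [p3], cum=4
Step 5: p0@(3,3) p1@ESC p2@ESC p3@ESC p4@ESC -> at (3,3): 1 [p0], cum=5
Step 6: p0@ESC p1@ESC p2@ESC p3@ESC p4@ESC -> at (3,3): 0 [-], cum=5
Total visits = 5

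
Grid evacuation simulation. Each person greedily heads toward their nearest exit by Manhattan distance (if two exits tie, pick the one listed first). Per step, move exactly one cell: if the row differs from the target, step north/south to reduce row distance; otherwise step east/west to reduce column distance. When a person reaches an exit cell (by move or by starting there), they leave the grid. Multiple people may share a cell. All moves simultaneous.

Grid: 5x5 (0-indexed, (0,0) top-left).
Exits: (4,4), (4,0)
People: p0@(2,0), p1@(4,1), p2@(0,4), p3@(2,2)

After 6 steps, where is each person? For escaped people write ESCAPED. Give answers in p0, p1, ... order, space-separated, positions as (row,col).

Step 1: p0:(2,0)->(3,0) | p1:(4,1)->(4,0)->EXIT | p2:(0,4)->(1,4) | p3:(2,2)->(3,2)
Step 2: p0:(3,0)->(4,0)->EXIT | p1:escaped | p2:(1,4)->(2,4) | p3:(3,2)->(4,2)
Step 3: p0:escaped | p1:escaped | p2:(2,4)->(3,4) | p3:(4,2)->(4,3)
Step 4: p0:escaped | p1:escaped | p2:(3,4)->(4,4)->EXIT | p3:(4,3)->(4,4)->EXIT

ESCAPED ESCAPED ESCAPED ESCAPED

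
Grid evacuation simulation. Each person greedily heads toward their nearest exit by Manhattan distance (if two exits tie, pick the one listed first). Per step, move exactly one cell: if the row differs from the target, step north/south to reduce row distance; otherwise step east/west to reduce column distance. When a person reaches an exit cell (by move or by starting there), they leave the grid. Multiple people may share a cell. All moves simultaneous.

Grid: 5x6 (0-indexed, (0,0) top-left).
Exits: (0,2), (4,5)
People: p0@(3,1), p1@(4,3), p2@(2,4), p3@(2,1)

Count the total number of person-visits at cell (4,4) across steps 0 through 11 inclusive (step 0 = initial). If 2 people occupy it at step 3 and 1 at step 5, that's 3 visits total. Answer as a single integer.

Answer: 2

Derivation:
Step 0: p0@(3,1) p1@(4,3) p2@(2,4) p3@(2,1) -> at (4,4): 0 [-], cum=0
Step 1: p0@(2,1) p1@(4,4) p2@(3,4) p3@(1,1) -> at (4,4): 1 [p1], cum=1
Step 2: p0@(1,1) p1@ESC p2@(4,4) p3@(0,1) -> at (4,4): 1 [p2], cum=2
Step 3: p0@(0,1) p1@ESC p2@ESC p3@ESC -> at (4,4): 0 [-], cum=2
Step 4: p0@ESC p1@ESC p2@ESC p3@ESC -> at (4,4): 0 [-], cum=2
Total visits = 2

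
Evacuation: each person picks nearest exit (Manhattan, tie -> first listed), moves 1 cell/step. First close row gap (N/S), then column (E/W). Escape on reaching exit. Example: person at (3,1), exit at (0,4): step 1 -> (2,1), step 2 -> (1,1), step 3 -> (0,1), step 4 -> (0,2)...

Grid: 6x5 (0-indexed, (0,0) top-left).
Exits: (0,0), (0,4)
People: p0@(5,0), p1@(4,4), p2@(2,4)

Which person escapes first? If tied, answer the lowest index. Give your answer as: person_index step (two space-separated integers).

Answer: 2 2

Derivation:
Step 1: p0:(5,0)->(4,0) | p1:(4,4)->(3,4) | p2:(2,4)->(1,4)
Step 2: p0:(4,0)->(3,0) | p1:(3,4)->(2,4) | p2:(1,4)->(0,4)->EXIT
Step 3: p0:(3,0)->(2,0) | p1:(2,4)->(1,4) | p2:escaped
Step 4: p0:(2,0)->(1,0) | p1:(1,4)->(0,4)->EXIT | p2:escaped
Step 5: p0:(1,0)->(0,0)->EXIT | p1:escaped | p2:escaped
Exit steps: [5, 4, 2]
First to escape: p2 at step 2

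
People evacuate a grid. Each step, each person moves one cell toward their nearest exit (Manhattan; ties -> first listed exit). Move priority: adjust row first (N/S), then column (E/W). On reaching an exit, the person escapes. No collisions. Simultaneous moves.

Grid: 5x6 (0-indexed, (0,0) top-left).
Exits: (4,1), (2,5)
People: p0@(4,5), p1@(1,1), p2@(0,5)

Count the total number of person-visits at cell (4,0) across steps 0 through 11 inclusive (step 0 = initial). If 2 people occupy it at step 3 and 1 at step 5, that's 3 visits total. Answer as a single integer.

Answer: 0

Derivation:
Step 0: p0@(4,5) p1@(1,1) p2@(0,5) -> at (4,0): 0 [-], cum=0
Step 1: p0@(3,5) p1@(2,1) p2@(1,5) -> at (4,0): 0 [-], cum=0
Step 2: p0@ESC p1@(3,1) p2@ESC -> at (4,0): 0 [-], cum=0
Step 3: p0@ESC p1@ESC p2@ESC -> at (4,0): 0 [-], cum=0
Total visits = 0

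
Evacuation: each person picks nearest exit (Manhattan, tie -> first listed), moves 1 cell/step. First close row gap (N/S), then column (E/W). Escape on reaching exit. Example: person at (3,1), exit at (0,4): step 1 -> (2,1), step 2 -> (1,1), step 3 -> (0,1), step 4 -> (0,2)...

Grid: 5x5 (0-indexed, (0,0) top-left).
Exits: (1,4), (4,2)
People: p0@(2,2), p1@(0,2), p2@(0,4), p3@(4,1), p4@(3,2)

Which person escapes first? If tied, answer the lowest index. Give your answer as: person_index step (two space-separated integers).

Answer: 2 1

Derivation:
Step 1: p0:(2,2)->(3,2) | p1:(0,2)->(1,2) | p2:(0,4)->(1,4)->EXIT | p3:(4,1)->(4,2)->EXIT | p4:(3,2)->(4,2)->EXIT
Step 2: p0:(3,2)->(4,2)->EXIT | p1:(1,2)->(1,3) | p2:escaped | p3:escaped | p4:escaped
Step 3: p0:escaped | p1:(1,3)->(1,4)->EXIT | p2:escaped | p3:escaped | p4:escaped
Exit steps: [2, 3, 1, 1, 1]
First to escape: p2 at step 1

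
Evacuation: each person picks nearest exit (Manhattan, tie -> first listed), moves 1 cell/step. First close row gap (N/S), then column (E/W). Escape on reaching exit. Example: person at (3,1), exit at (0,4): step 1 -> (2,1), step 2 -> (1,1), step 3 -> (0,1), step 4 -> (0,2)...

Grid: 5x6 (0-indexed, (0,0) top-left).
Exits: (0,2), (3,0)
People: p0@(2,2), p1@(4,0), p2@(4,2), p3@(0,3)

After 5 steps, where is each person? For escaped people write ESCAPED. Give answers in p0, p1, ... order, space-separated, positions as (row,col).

Step 1: p0:(2,2)->(1,2) | p1:(4,0)->(3,0)->EXIT | p2:(4,2)->(3,2) | p3:(0,3)->(0,2)->EXIT
Step 2: p0:(1,2)->(0,2)->EXIT | p1:escaped | p2:(3,2)->(3,1) | p3:escaped
Step 3: p0:escaped | p1:escaped | p2:(3,1)->(3,0)->EXIT | p3:escaped

ESCAPED ESCAPED ESCAPED ESCAPED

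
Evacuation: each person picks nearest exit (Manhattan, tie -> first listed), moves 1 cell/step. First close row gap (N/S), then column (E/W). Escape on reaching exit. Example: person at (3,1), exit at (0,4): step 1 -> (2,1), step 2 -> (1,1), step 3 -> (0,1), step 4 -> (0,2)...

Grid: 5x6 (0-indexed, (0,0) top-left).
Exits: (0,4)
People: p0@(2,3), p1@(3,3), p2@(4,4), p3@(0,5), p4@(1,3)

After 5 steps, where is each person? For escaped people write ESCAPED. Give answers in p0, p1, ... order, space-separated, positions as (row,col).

Step 1: p0:(2,3)->(1,3) | p1:(3,3)->(2,3) | p2:(4,4)->(3,4) | p3:(0,5)->(0,4)->EXIT | p4:(1,3)->(0,3)
Step 2: p0:(1,3)->(0,3) | p1:(2,3)->(1,3) | p2:(3,4)->(2,4) | p3:escaped | p4:(0,3)->(0,4)->EXIT
Step 3: p0:(0,3)->(0,4)->EXIT | p1:(1,3)->(0,3) | p2:(2,4)->(1,4) | p3:escaped | p4:escaped
Step 4: p0:escaped | p1:(0,3)->(0,4)->EXIT | p2:(1,4)->(0,4)->EXIT | p3:escaped | p4:escaped

ESCAPED ESCAPED ESCAPED ESCAPED ESCAPED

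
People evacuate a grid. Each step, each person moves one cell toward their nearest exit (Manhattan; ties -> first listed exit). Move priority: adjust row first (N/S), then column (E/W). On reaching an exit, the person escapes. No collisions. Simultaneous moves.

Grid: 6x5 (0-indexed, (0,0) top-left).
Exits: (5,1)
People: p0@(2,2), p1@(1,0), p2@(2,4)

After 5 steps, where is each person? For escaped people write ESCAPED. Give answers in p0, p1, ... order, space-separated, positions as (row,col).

Step 1: p0:(2,2)->(3,2) | p1:(1,0)->(2,0) | p2:(2,4)->(3,4)
Step 2: p0:(3,2)->(4,2) | p1:(2,0)->(3,0) | p2:(3,4)->(4,4)
Step 3: p0:(4,2)->(5,2) | p1:(3,0)->(4,0) | p2:(4,4)->(5,4)
Step 4: p0:(5,2)->(5,1)->EXIT | p1:(4,0)->(5,0) | p2:(5,4)->(5,3)
Step 5: p0:escaped | p1:(5,0)->(5,1)->EXIT | p2:(5,3)->(5,2)

ESCAPED ESCAPED (5,2)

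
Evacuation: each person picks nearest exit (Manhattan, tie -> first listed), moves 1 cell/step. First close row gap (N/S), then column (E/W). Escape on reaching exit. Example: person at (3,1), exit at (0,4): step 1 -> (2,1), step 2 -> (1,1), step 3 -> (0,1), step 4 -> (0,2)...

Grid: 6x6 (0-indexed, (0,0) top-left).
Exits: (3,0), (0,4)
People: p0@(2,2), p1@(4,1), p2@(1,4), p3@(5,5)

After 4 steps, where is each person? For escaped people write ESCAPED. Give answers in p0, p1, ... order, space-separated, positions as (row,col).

Step 1: p0:(2,2)->(3,2) | p1:(4,1)->(3,1) | p2:(1,4)->(0,4)->EXIT | p3:(5,5)->(4,5)
Step 2: p0:(3,2)->(3,1) | p1:(3,1)->(3,0)->EXIT | p2:escaped | p3:(4,5)->(3,5)
Step 3: p0:(3,1)->(3,0)->EXIT | p1:escaped | p2:escaped | p3:(3,5)->(2,5)
Step 4: p0:escaped | p1:escaped | p2:escaped | p3:(2,5)->(1,5)

ESCAPED ESCAPED ESCAPED (1,5)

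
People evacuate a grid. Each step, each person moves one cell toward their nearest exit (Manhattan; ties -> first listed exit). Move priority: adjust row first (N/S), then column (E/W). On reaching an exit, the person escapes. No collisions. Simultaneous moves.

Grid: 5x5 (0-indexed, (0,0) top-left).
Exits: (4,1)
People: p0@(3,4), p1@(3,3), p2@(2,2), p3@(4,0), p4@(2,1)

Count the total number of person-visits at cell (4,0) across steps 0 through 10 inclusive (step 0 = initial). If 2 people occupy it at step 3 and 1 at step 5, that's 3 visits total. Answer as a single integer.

Step 0: p0@(3,4) p1@(3,3) p2@(2,2) p3@(4,0) p4@(2,1) -> at (4,0): 1 [p3], cum=1
Step 1: p0@(4,4) p1@(4,3) p2@(3,2) p3@ESC p4@(3,1) -> at (4,0): 0 [-], cum=1
Step 2: p0@(4,3) p1@(4,2) p2@(4,2) p3@ESC p4@ESC -> at (4,0): 0 [-], cum=1
Step 3: p0@(4,2) p1@ESC p2@ESC p3@ESC p4@ESC -> at (4,0): 0 [-], cum=1
Step 4: p0@ESC p1@ESC p2@ESC p3@ESC p4@ESC -> at (4,0): 0 [-], cum=1
Total visits = 1

Answer: 1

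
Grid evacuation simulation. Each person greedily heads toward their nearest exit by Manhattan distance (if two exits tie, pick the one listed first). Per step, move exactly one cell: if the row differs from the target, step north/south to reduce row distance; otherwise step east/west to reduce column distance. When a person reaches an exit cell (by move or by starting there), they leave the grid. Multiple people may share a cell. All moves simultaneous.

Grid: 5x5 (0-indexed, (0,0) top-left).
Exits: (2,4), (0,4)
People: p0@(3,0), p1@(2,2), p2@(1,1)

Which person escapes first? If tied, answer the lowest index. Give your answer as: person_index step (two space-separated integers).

Answer: 1 2

Derivation:
Step 1: p0:(3,0)->(2,0) | p1:(2,2)->(2,3) | p2:(1,1)->(2,1)
Step 2: p0:(2,0)->(2,1) | p1:(2,3)->(2,4)->EXIT | p2:(2,1)->(2,2)
Step 3: p0:(2,1)->(2,2) | p1:escaped | p2:(2,2)->(2,3)
Step 4: p0:(2,2)->(2,3) | p1:escaped | p2:(2,3)->(2,4)->EXIT
Step 5: p0:(2,3)->(2,4)->EXIT | p1:escaped | p2:escaped
Exit steps: [5, 2, 4]
First to escape: p1 at step 2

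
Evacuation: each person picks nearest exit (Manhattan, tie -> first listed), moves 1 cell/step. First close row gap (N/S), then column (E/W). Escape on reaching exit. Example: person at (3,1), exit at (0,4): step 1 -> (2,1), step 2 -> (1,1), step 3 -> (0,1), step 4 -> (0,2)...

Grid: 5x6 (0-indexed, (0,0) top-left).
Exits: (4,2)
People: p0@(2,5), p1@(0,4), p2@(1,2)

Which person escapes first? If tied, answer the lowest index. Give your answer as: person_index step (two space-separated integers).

Step 1: p0:(2,5)->(3,5) | p1:(0,4)->(1,4) | p2:(1,2)->(2,2)
Step 2: p0:(3,5)->(4,5) | p1:(1,4)->(2,4) | p2:(2,2)->(3,2)
Step 3: p0:(4,5)->(4,4) | p1:(2,4)->(3,4) | p2:(3,2)->(4,2)->EXIT
Step 4: p0:(4,4)->(4,3) | p1:(3,4)->(4,4) | p2:escaped
Step 5: p0:(4,3)->(4,2)->EXIT | p1:(4,4)->(4,3) | p2:escaped
Step 6: p0:escaped | p1:(4,3)->(4,2)->EXIT | p2:escaped
Exit steps: [5, 6, 3]
First to escape: p2 at step 3

Answer: 2 3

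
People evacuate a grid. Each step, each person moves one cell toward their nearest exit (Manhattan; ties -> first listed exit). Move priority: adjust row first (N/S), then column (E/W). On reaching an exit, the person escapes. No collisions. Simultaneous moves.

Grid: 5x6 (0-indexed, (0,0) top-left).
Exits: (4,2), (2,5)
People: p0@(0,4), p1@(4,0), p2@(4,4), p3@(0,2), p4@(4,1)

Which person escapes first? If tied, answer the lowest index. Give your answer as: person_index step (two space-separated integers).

Answer: 4 1

Derivation:
Step 1: p0:(0,4)->(1,4) | p1:(4,0)->(4,1) | p2:(4,4)->(4,3) | p3:(0,2)->(1,2) | p4:(4,1)->(4,2)->EXIT
Step 2: p0:(1,4)->(2,4) | p1:(4,1)->(4,2)->EXIT | p2:(4,3)->(4,2)->EXIT | p3:(1,2)->(2,2) | p4:escaped
Step 3: p0:(2,4)->(2,5)->EXIT | p1:escaped | p2:escaped | p3:(2,2)->(3,2) | p4:escaped
Step 4: p0:escaped | p1:escaped | p2:escaped | p3:(3,2)->(4,2)->EXIT | p4:escaped
Exit steps: [3, 2, 2, 4, 1]
First to escape: p4 at step 1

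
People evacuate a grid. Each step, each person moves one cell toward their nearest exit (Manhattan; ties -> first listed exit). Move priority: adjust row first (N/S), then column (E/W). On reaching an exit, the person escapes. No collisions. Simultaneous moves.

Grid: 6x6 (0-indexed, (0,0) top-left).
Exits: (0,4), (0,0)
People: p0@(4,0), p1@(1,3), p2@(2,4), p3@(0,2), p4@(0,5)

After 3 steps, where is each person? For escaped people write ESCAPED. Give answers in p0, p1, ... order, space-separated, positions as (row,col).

Step 1: p0:(4,0)->(3,0) | p1:(1,3)->(0,3) | p2:(2,4)->(1,4) | p3:(0,2)->(0,3) | p4:(0,5)->(0,4)->EXIT
Step 2: p0:(3,0)->(2,0) | p1:(0,3)->(0,4)->EXIT | p2:(1,4)->(0,4)->EXIT | p3:(0,3)->(0,4)->EXIT | p4:escaped
Step 3: p0:(2,0)->(1,0) | p1:escaped | p2:escaped | p3:escaped | p4:escaped

(1,0) ESCAPED ESCAPED ESCAPED ESCAPED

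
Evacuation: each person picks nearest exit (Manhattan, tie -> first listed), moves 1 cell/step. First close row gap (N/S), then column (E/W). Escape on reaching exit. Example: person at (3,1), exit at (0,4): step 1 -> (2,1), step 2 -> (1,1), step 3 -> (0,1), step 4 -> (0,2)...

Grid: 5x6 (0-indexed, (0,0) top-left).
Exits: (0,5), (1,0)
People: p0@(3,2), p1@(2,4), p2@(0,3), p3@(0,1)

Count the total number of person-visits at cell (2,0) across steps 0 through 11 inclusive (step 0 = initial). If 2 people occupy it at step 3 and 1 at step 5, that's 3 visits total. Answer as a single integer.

Answer: 0

Derivation:
Step 0: p0@(3,2) p1@(2,4) p2@(0,3) p3@(0,1) -> at (2,0): 0 [-], cum=0
Step 1: p0@(2,2) p1@(1,4) p2@(0,4) p3@(1,1) -> at (2,0): 0 [-], cum=0
Step 2: p0@(1,2) p1@(0,4) p2@ESC p3@ESC -> at (2,0): 0 [-], cum=0
Step 3: p0@(1,1) p1@ESC p2@ESC p3@ESC -> at (2,0): 0 [-], cum=0
Step 4: p0@ESC p1@ESC p2@ESC p3@ESC -> at (2,0): 0 [-], cum=0
Total visits = 0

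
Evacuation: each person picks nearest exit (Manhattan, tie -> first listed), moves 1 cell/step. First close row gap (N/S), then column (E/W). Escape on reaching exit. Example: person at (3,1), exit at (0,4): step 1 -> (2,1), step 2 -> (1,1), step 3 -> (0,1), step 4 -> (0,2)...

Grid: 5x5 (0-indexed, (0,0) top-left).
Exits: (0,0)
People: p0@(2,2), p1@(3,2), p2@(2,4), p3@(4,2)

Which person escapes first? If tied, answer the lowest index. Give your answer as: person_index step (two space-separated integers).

Step 1: p0:(2,2)->(1,2) | p1:(3,2)->(2,2) | p2:(2,4)->(1,4) | p3:(4,2)->(3,2)
Step 2: p0:(1,2)->(0,2) | p1:(2,2)->(1,2) | p2:(1,4)->(0,4) | p3:(3,2)->(2,2)
Step 3: p0:(0,2)->(0,1) | p1:(1,2)->(0,2) | p2:(0,4)->(0,3) | p3:(2,2)->(1,2)
Step 4: p0:(0,1)->(0,0)->EXIT | p1:(0,2)->(0,1) | p2:(0,3)->(0,2) | p3:(1,2)->(0,2)
Step 5: p0:escaped | p1:(0,1)->(0,0)->EXIT | p2:(0,2)->(0,1) | p3:(0,2)->(0,1)
Step 6: p0:escaped | p1:escaped | p2:(0,1)->(0,0)->EXIT | p3:(0,1)->(0,0)->EXIT
Exit steps: [4, 5, 6, 6]
First to escape: p0 at step 4

Answer: 0 4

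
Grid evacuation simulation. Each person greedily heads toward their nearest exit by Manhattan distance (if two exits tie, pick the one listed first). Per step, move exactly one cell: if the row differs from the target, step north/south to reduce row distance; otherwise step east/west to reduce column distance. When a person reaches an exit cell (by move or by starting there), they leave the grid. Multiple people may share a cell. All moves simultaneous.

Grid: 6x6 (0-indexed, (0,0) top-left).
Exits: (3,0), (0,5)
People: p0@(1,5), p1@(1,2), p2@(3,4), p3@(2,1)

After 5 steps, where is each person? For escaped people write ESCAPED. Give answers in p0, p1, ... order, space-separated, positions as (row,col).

Step 1: p0:(1,5)->(0,5)->EXIT | p1:(1,2)->(2,2) | p2:(3,4)->(3,3) | p3:(2,1)->(3,1)
Step 2: p0:escaped | p1:(2,2)->(3,2) | p2:(3,3)->(3,2) | p3:(3,1)->(3,0)->EXIT
Step 3: p0:escaped | p1:(3,2)->(3,1) | p2:(3,2)->(3,1) | p3:escaped
Step 4: p0:escaped | p1:(3,1)->(3,0)->EXIT | p2:(3,1)->(3,0)->EXIT | p3:escaped

ESCAPED ESCAPED ESCAPED ESCAPED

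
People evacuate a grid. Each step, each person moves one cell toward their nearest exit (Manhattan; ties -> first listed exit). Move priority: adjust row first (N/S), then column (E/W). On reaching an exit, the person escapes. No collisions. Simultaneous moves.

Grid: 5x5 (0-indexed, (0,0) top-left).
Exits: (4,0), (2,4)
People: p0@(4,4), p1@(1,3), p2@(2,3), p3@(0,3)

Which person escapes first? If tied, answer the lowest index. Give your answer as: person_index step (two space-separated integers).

Answer: 2 1

Derivation:
Step 1: p0:(4,4)->(3,4) | p1:(1,3)->(2,3) | p2:(2,3)->(2,4)->EXIT | p3:(0,3)->(1,3)
Step 2: p0:(3,4)->(2,4)->EXIT | p1:(2,3)->(2,4)->EXIT | p2:escaped | p3:(1,3)->(2,3)
Step 3: p0:escaped | p1:escaped | p2:escaped | p3:(2,3)->(2,4)->EXIT
Exit steps: [2, 2, 1, 3]
First to escape: p2 at step 1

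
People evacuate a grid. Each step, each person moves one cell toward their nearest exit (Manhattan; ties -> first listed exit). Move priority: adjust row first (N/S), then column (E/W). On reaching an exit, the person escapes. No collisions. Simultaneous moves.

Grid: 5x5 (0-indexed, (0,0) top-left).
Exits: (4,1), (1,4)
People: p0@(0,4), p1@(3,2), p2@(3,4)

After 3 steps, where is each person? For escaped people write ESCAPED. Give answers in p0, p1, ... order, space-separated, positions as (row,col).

Step 1: p0:(0,4)->(1,4)->EXIT | p1:(3,2)->(4,2) | p2:(3,4)->(2,4)
Step 2: p0:escaped | p1:(4,2)->(4,1)->EXIT | p2:(2,4)->(1,4)->EXIT

ESCAPED ESCAPED ESCAPED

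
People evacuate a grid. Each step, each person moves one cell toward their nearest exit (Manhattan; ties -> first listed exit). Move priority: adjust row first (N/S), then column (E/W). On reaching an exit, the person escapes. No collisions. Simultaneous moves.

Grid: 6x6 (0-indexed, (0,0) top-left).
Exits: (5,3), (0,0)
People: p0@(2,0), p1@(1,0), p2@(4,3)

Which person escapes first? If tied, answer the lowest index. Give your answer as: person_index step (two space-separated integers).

Answer: 1 1

Derivation:
Step 1: p0:(2,0)->(1,0) | p1:(1,0)->(0,0)->EXIT | p2:(4,3)->(5,3)->EXIT
Step 2: p0:(1,0)->(0,0)->EXIT | p1:escaped | p2:escaped
Exit steps: [2, 1, 1]
First to escape: p1 at step 1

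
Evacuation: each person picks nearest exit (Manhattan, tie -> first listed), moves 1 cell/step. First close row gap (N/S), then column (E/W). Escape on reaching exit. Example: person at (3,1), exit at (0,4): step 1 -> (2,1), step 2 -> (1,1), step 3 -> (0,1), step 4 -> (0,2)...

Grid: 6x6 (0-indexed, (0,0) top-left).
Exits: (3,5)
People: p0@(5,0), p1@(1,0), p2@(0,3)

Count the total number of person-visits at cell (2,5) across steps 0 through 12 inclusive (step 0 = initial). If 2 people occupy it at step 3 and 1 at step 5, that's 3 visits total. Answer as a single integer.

Answer: 0

Derivation:
Step 0: p0@(5,0) p1@(1,0) p2@(0,3) -> at (2,5): 0 [-], cum=0
Step 1: p0@(4,0) p1@(2,0) p2@(1,3) -> at (2,5): 0 [-], cum=0
Step 2: p0@(3,0) p1@(3,0) p2@(2,3) -> at (2,5): 0 [-], cum=0
Step 3: p0@(3,1) p1@(3,1) p2@(3,3) -> at (2,5): 0 [-], cum=0
Step 4: p0@(3,2) p1@(3,2) p2@(3,4) -> at (2,5): 0 [-], cum=0
Step 5: p0@(3,3) p1@(3,3) p2@ESC -> at (2,5): 0 [-], cum=0
Step 6: p0@(3,4) p1@(3,4) p2@ESC -> at (2,5): 0 [-], cum=0
Step 7: p0@ESC p1@ESC p2@ESC -> at (2,5): 0 [-], cum=0
Total visits = 0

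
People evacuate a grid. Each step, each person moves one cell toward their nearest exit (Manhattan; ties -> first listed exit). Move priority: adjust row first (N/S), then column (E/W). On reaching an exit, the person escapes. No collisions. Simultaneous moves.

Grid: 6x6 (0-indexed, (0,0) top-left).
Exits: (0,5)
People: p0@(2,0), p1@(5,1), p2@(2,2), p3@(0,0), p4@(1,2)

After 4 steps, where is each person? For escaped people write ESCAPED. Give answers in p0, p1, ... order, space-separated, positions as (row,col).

Step 1: p0:(2,0)->(1,0) | p1:(5,1)->(4,1) | p2:(2,2)->(1,2) | p3:(0,0)->(0,1) | p4:(1,2)->(0,2)
Step 2: p0:(1,0)->(0,0) | p1:(4,1)->(3,1) | p2:(1,2)->(0,2) | p3:(0,1)->(0,2) | p4:(0,2)->(0,3)
Step 3: p0:(0,0)->(0,1) | p1:(3,1)->(2,1) | p2:(0,2)->(0,3) | p3:(0,2)->(0,3) | p4:(0,3)->(0,4)
Step 4: p0:(0,1)->(0,2) | p1:(2,1)->(1,1) | p2:(0,3)->(0,4) | p3:(0,3)->(0,4) | p4:(0,4)->(0,5)->EXIT

(0,2) (1,1) (0,4) (0,4) ESCAPED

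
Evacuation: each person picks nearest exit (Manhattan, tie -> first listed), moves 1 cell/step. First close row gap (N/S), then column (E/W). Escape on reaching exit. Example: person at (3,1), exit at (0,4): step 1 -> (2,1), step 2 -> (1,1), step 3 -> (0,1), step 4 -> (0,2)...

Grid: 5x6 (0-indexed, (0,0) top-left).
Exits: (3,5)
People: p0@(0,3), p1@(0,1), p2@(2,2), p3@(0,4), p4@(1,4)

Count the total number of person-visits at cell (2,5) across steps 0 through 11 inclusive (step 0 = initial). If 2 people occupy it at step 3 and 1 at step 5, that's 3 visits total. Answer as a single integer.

Answer: 0

Derivation:
Step 0: p0@(0,3) p1@(0,1) p2@(2,2) p3@(0,4) p4@(1,4) -> at (2,5): 0 [-], cum=0
Step 1: p0@(1,3) p1@(1,1) p2@(3,2) p3@(1,4) p4@(2,4) -> at (2,5): 0 [-], cum=0
Step 2: p0@(2,3) p1@(2,1) p2@(3,3) p3@(2,4) p4@(3,4) -> at (2,5): 0 [-], cum=0
Step 3: p0@(3,3) p1@(3,1) p2@(3,4) p3@(3,4) p4@ESC -> at (2,5): 0 [-], cum=0
Step 4: p0@(3,4) p1@(3,2) p2@ESC p3@ESC p4@ESC -> at (2,5): 0 [-], cum=0
Step 5: p0@ESC p1@(3,3) p2@ESC p3@ESC p4@ESC -> at (2,5): 0 [-], cum=0
Step 6: p0@ESC p1@(3,4) p2@ESC p3@ESC p4@ESC -> at (2,5): 0 [-], cum=0
Step 7: p0@ESC p1@ESC p2@ESC p3@ESC p4@ESC -> at (2,5): 0 [-], cum=0
Total visits = 0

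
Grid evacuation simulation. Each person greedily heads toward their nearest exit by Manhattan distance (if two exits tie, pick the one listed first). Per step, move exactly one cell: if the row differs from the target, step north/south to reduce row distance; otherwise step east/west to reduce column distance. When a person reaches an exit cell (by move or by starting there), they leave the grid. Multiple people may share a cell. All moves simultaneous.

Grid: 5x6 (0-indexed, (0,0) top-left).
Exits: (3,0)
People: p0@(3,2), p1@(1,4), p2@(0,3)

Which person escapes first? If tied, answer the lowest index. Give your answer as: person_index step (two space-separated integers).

Answer: 0 2

Derivation:
Step 1: p0:(3,2)->(3,1) | p1:(1,4)->(2,4) | p2:(0,3)->(1,3)
Step 2: p0:(3,1)->(3,0)->EXIT | p1:(2,4)->(3,4) | p2:(1,3)->(2,3)
Step 3: p0:escaped | p1:(3,4)->(3,3) | p2:(2,3)->(3,3)
Step 4: p0:escaped | p1:(3,3)->(3,2) | p2:(3,3)->(3,2)
Step 5: p0:escaped | p1:(3,2)->(3,1) | p2:(3,2)->(3,1)
Step 6: p0:escaped | p1:(3,1)->(3,0)->EXIT | p2:(3,1)->(3,0)->EXIT
Exit steps: [2, 6, 6]
First to escape: p0 at step 2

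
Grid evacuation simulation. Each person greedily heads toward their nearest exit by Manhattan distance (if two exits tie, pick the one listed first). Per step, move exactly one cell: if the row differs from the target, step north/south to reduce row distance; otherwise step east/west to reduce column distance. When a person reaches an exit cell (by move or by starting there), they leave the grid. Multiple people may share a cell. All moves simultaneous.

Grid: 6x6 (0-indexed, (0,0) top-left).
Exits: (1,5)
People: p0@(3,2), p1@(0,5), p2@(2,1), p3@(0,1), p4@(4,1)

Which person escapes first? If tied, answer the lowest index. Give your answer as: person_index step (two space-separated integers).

Step 1: p0:(3,2)->(2,2) | p1:(0,5)->(1,5)->EXIT | p2:(2,1)->(1,1) | p3:(0,1)->(1,1) | p4:(4,1)->(3,1)
Step 2: p0:(2,2)->(1,2) | p1:escaped | p2:(1,1)->(1,2) | p3:(1,1)->(1,2) | p4:(3,1)->(2,1)
Step 3: p0:(1,2)->(1,3) | p1:escaped | p2:(1,2)->(1,3) | p3:(1,2)->(1,3) | p4:(2,1)->(1,1)
Step 4: p0:(1,3)->(1,4) | p1:escaped | p2:(1,3)->(1,4) | p3:(1,3)->(1,4) | p4:(1,1)->(1,2)
Step 5: p0:(1,4)->(1,5)->EXIT | p1:escaped | p2:(1,4)->(1,5)->EXIT | p3:(1,4)->(1,5)->EXIT | p4:(1,2)->(1,3)
Step 6: p0:escaped | p1:escaped | p2:escaped | p3:escaped | p4:(1,3)->(1,4)
Step 7: p0:escaped | p1:escaped | p2:escaped | p3:escaped | p4:(1,4)->(1,5)->EXIT
Exit steps: [5, 1, 5, 5, 7]
First to escape: p1 at step 1

Answer: 1 1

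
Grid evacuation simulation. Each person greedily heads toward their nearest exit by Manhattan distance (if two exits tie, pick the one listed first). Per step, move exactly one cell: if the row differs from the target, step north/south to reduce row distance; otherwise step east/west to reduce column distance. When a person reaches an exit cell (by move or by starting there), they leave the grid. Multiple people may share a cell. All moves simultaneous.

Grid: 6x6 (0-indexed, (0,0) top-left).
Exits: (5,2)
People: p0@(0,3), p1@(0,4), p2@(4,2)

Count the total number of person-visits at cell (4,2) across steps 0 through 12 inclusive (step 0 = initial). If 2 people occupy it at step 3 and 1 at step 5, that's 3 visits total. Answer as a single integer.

Step 0: p0@(0,3) p1@(0,4) p2@(4,2) -> at (4,2): 1 [p2], cum=1
Step 1: p0@(1,3) p1@(1,4) p2@ESC -> at (4,2): 0 [-], cum=1
Step 2: p0@(2,3) p1@(2,4) p2@ESC -> at (4,2): 0 [-], cum=1
Step 3: p0@(3,3) p1@(3,4) p2@ESC -> at (4,2): 0 [-], cum=1
Step 4: p0@(4,3) p1@(4,4) p2@ESC -> at (4,2): 0 [-], cum=1
Step 5: p0@(5,3) p1@(5,4) p2@ESC -> at (4,2): 0 [-], cum=1
Step 6: p0@ESC p1@(5,3) p2@ESC -> at (4,2): 0 [-], cum=1
Step 7: p0@ESC p1@ESC p2@ESC -> at (4,2): 0 [-], cum=1
Total visits = 1

Answer: 1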